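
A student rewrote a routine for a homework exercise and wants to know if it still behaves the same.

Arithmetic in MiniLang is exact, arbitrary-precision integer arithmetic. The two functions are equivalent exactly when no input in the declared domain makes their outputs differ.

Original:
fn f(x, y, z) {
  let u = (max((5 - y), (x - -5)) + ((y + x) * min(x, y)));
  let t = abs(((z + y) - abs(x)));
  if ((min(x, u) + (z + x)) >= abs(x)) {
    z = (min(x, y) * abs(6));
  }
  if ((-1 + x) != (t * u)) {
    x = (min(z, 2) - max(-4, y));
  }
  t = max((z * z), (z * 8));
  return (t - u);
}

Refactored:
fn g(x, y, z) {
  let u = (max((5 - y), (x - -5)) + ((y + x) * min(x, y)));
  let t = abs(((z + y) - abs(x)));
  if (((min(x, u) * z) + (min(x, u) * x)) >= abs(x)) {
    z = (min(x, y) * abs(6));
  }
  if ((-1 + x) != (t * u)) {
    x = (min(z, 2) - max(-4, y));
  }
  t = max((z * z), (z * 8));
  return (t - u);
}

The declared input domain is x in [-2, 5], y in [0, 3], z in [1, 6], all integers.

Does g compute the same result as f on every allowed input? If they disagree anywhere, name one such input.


Consider the input x=-2, y=0, z=1.
f: u=9, then t=1, then ((min(x, u) + (z + x)) >= abs(x)) is false, then ((-1 + x) != (t * u)) is true, then x=1, then t=8, then returns -1
g: u=9, then t=1, then (((min(x, u) * z) + (min(x, u) * x)) >= abs(x)) is true, then z=-12, then ((-1 + x) != (t * u)) is true, then x=-12, then t=144, then returns 135
-1 vs 135 — the two versions disagree here.
verdict: not equivalent; witness: x=-2, y=0, z=1


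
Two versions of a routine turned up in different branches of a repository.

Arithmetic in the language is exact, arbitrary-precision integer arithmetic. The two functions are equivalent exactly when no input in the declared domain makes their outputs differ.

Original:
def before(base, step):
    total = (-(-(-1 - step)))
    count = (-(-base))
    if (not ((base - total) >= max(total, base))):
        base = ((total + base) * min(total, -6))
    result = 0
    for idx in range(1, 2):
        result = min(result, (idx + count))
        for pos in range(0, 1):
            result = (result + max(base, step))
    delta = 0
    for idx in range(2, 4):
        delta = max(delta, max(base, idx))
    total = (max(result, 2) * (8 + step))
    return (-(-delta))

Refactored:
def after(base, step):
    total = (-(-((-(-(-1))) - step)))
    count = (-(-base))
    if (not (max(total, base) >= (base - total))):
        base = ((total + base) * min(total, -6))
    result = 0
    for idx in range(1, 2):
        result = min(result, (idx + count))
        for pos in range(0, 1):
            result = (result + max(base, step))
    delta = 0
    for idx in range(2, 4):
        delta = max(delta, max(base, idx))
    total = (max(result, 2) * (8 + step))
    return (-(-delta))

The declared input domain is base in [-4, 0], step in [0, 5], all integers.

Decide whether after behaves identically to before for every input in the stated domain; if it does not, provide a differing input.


Evaluate both at base=-4, step=0.
before: total=-1, then count=-4, then (not ((base - total) >= max(total, base))) is true, then base=30, then result=0, then (idx=1), then result=-3, then (pos=0), then result=27, then delta=0, then (idx=2), then delta=30, then (idx=3), then delta=30, then total=216, then returns 30
after: total=-1, then count=-4, then (not (max(total, base) >= (base - total))) is false, then result=0, then (idx=1), then result=-3, then (pos=0), then result=-3, then delta=0, then (idx=2), then delta=2, then (idx=3), then delta=3, then total=16, then returns 3
30 against 3: the behavior changed.
verdict: not equivalent; witness: base=-4, step=0


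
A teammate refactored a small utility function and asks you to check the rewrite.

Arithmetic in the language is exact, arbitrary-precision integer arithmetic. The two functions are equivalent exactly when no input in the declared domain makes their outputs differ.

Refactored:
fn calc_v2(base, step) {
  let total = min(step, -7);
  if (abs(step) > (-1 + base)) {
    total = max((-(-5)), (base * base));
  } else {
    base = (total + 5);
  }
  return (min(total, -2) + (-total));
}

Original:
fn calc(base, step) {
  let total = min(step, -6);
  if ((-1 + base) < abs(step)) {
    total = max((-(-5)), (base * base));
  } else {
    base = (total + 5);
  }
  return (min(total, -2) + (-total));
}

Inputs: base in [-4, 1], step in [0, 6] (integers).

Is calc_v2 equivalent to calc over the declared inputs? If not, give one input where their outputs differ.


Equivalent. The one real change (`-6` became `-7`) has no effect anywhere in the declared ranges.
Checked all 42 inputs in the declared domain: the outputs agree on every one.
Spot check at base=0, step=0 — calc: total becomes -6; next ((-1 + base) < abs(step)) evaluates to true; next total becomes 5; next final value -7. calc_v2: total becomes -7; next (abs(step) > (-1 + base)) evaluates to true; next total becomes 5; next final value -7. Both give -7.
verdict: equivalent


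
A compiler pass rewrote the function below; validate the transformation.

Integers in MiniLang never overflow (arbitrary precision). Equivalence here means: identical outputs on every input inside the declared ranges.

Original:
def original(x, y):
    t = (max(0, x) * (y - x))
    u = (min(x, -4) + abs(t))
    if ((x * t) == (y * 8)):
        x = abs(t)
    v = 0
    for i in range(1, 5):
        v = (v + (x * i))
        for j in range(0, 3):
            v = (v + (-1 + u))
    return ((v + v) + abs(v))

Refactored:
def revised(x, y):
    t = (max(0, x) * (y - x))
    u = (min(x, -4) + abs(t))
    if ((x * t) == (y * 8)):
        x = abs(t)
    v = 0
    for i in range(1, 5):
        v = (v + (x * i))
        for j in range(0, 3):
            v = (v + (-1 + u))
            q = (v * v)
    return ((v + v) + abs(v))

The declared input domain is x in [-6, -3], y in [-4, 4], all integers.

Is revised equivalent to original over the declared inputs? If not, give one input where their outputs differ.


Although statement counts differ, plus arithmetic usage differs, plus local variable names differ, 36/36 inputs agree.
verdict: equivalent


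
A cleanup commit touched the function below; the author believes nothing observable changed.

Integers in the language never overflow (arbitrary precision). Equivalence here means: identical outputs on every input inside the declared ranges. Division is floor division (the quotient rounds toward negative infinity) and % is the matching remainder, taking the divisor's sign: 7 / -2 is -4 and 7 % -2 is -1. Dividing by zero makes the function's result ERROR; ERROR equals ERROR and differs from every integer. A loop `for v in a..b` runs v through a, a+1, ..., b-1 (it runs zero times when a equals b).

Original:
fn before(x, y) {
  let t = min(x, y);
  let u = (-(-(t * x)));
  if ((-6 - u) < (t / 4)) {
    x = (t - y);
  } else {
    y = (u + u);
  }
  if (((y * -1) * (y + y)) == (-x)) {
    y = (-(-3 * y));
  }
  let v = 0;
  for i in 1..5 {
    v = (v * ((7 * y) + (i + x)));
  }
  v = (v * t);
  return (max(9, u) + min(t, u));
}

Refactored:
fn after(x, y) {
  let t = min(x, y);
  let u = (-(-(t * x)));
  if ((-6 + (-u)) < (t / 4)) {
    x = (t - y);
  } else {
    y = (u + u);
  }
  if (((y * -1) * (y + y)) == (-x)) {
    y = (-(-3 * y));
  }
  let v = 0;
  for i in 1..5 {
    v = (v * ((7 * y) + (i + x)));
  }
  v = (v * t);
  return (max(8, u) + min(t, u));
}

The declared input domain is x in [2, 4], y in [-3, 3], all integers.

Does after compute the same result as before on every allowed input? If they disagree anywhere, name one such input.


x=2, y=-3 yields 3 from before but 2 from after.
verdict: not equivalent; witness: x=2, y=-3


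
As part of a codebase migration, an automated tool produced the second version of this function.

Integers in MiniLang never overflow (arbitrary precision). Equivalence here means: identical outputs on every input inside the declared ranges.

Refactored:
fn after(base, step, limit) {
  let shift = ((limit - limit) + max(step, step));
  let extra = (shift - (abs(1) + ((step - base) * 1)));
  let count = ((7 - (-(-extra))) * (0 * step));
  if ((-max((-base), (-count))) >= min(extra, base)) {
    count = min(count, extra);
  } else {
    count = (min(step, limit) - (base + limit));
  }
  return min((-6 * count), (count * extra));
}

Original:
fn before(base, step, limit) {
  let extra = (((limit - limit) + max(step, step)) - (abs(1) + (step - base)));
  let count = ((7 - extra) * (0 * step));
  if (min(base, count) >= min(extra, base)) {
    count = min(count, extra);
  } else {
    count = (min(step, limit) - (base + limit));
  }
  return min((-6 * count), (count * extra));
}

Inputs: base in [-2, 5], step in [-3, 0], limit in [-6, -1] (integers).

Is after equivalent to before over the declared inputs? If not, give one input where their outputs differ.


This is a faithful refactor — constant usage differs; and min/max/abs usage differs; and arithmetic usage differs; and local variable names differ; and statement counts differ, but the computed results match everywhere.
One worked example (base=5, step=-3, limit=-6) — before: extra = 4; count = 0; (min(base, count) >= min(extra, base)) -> false; count = -5; return -20; after: shift = -3; extra = 4; count = 0; ((-max((-base), (-count))) >= min(extra, base)) -> false; count = -5; return -20; agreement on -20.
An exhaustive pass over the 192 declared inputs shows identical outputs.
verdict: equivalent


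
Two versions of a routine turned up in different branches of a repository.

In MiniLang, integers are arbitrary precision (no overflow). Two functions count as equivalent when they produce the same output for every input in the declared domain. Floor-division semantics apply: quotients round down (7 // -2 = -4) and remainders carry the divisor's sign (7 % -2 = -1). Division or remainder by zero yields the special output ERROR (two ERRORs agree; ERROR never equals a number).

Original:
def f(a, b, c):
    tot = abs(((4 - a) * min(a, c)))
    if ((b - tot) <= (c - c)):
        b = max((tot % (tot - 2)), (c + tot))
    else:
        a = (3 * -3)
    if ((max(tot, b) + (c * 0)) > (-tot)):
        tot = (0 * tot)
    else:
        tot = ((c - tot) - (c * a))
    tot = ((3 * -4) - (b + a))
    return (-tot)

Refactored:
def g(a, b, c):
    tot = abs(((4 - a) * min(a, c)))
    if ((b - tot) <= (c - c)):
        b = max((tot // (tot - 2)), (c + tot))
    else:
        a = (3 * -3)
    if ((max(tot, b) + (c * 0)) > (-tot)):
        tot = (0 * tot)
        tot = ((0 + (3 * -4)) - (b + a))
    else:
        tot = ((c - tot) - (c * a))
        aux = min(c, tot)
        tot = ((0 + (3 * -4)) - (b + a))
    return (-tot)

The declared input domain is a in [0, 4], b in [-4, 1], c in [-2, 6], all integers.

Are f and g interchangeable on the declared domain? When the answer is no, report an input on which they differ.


The rewrite breaks on a=1, b=-4, c=-1, where the results are 15 and 16.
f: tot=3, then ((b - tot) <= (c - c)) is true, then b=2, then ((max(tot, b) + (c * 0)) > (-tot)) is true, then tot=0, then tot=-15, then returns 15
g: tot=3, then ((b - tot) <= (c - c)) is true, then b=3, then ((max(tot, b) + (c * 0)) > (-tot)) is true, then tot=0, then tot=-16, then returns 16
verdict: not equivalent; witness: a=1, b=-4, c=-1


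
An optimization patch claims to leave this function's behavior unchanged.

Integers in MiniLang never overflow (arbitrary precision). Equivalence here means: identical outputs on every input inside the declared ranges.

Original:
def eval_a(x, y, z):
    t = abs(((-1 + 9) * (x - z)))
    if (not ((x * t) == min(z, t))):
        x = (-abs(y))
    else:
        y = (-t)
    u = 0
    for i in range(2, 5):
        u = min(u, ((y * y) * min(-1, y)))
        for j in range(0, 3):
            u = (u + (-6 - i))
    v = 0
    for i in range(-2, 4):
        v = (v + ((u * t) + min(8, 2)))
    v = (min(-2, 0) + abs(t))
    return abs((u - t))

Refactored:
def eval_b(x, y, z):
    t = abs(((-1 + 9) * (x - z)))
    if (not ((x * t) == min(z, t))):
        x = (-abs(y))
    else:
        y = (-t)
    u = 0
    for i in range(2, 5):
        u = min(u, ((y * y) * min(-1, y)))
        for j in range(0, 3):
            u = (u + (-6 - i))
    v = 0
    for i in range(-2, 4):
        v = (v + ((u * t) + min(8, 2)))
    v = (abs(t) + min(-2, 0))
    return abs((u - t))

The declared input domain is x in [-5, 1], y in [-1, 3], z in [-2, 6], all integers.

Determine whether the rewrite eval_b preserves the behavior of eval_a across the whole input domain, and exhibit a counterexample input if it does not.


Although same computation, different form, 315/315 inputs agree.
verdict: equivalent


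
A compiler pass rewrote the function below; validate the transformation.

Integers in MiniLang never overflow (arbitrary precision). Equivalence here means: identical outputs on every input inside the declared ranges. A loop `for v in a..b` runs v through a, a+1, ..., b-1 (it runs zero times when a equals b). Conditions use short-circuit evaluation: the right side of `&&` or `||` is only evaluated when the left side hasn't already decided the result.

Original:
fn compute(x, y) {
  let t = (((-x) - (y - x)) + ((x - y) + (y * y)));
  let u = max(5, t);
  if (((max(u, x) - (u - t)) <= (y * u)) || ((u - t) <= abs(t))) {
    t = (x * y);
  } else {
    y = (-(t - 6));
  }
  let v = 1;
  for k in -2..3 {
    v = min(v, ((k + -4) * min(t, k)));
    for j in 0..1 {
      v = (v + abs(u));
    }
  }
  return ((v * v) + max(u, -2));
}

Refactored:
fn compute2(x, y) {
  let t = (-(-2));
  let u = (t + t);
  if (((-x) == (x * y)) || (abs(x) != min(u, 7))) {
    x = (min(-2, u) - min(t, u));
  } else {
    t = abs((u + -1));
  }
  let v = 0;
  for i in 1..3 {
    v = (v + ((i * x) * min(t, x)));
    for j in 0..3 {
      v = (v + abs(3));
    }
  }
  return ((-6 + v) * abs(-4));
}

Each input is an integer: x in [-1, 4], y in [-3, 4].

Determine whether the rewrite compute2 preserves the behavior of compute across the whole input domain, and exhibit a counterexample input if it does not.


Try x=-1, y=-3.
compute: t becomes 14; next u becomes 14; next (((max(u, x) - (u - t)) <= (y * u)) || ((u - t) <= abs(t))) evaluates to true; next t becomes 3; next v becomes 1; next at k=-2:; next v becomes 1; next at j=0:; next v becomes 15; next at k=-1:; next v becomes 5; next at j=0:; next v becomes 19; next at k=0:; next v becomes 0; next at j=0:; next v becomes 14; next at k=1:; next v becomes -3; next at j=0:; next v becomes 11; next at k=2:; next v becomes -4; next at j=0:; next v becomes 10; next final value 114
compute2: t becomes 2; next u becomes 4; next (((-x) == (x * y)) || (abs(x) != min(u, 7))) evaluates to true; next x becomes -4; next v becomes 0; next at i=1:; next v becomes 16; next at j=0:; next v becomes 19; next at j=1:; next v becomes 22; next at j=2:; next v becomes 25; next at i=2:; next v becomes 57; next at j=0:; next v becomes 60; next at j=1:; next v becomes 63; next at j=2:; next v becomes 66; next final value 240
114 against 240: the behavior changed.
verdict: not equivalent; witness: x=-1, y=-3


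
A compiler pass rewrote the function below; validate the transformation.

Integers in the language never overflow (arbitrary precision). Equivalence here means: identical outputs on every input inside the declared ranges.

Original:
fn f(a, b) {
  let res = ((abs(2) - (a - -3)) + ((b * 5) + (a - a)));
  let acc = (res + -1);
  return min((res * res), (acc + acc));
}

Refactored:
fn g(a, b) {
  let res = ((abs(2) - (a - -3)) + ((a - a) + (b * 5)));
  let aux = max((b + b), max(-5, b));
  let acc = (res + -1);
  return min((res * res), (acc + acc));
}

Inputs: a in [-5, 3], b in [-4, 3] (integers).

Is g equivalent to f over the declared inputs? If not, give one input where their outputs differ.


Equivalent. A substantive addition is an assignment to `aux` whose value nothing reads; no result depends on it.
Across all 72 domain points the two functions coincide.
As a probe, take a=-2, b=-2: f runs res := -9 | acc := -10 | result -20; g runs res := -9 | aux := -2 | acc := -10 | result -20; both end at -20.
verdict: equivalent


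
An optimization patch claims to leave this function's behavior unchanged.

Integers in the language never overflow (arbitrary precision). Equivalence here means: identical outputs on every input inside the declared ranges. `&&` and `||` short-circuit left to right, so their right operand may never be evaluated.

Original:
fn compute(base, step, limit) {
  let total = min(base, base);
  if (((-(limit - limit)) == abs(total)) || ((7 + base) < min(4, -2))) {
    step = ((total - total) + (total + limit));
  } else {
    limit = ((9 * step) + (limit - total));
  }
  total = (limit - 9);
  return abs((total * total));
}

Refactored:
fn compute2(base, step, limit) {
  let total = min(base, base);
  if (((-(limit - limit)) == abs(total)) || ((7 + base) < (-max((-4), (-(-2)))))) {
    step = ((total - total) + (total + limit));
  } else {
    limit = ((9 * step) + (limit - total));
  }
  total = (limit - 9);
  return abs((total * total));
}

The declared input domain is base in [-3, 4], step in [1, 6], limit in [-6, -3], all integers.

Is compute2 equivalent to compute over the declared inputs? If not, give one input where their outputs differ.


Reading the diff, among the changes: min/max/abs usage differs.
Tracing base=2, step=5, limit=-3: compute: total = 2; (((-(limit - limit)) == abs(total)) || ((7 + base) < min(4, -2))) -> false; limit = 40; total = 31; return 961 | compute2: total = 2; (((-(limit - limit)) == abs(total)) || ((7 + base) < (-max((-4), (-(-2)))))) -> false; limit = 40; total = 31; return 961 — matching result 961.
Checked all 192 inputs in the declared domain: the outputs agree on every one.
verdict: equivalent


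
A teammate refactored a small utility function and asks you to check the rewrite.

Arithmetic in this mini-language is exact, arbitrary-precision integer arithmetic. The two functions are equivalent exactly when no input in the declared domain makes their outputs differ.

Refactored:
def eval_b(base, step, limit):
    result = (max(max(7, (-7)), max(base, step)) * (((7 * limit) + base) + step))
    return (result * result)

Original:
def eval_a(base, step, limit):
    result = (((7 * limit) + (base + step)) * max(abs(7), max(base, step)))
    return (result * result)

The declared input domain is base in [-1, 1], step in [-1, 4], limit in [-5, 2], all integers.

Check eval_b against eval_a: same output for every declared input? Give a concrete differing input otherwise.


The two versions differ — the changes include min/max/abs usage differs, constant usage differs.
Tracing base=1, step=-1, limit=2: eval_a: result = 98; return 9604 | eval_b: result = 98; return 9604 — matching result 9604.
Checked all 144 inputs in the declared domain: the outputs agree on every one.
verdict: equivalent


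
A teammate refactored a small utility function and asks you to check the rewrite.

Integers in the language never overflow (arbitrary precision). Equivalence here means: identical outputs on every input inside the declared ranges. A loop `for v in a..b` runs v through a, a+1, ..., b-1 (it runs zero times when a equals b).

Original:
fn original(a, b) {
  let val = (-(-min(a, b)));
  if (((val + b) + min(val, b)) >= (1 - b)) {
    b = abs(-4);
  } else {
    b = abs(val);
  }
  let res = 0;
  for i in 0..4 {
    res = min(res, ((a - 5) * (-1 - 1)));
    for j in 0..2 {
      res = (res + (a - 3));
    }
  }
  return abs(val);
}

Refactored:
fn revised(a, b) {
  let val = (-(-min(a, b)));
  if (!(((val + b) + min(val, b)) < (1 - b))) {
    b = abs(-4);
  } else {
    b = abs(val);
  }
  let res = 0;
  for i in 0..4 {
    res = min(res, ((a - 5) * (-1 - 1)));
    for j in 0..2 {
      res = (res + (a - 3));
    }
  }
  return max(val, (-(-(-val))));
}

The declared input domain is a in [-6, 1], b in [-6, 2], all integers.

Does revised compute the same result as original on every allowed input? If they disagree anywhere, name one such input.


Comparing the listings, the differences include: min/max/abs usage differs; also boolean connective usage differs; also comparison usage differs.
Tracing a=-2, b=-5: original: val becomes -5; next (((val + b) + min(val, b)) >= (1 - b)) evaluates to false; next b becomes 5; next res becomes 0; next at i=0:; next res becomes 0; next at j=0:; next res becomes -5; next at j=1:; next res becomes -10; next at i=1:; next res becomes -10; next at j=0:; next res becomes -15; next at j=1:; next res becomes -20; next at i=2:; next res becomes -20; next at j=0:; next res becomes -25; next at j=1:; next res becomes -30; next at i=3:; next res becomes -30; next at j=0:; next res becomes -35; next at j=1:; next res becomes -40; next final value 5 | revised: val becomes -5; next (!(((val + b) + min(val, b)) < (1 - b))) evaluates to false; next b becomes 5; next res becomes 0; next at i=0:; next res becomes 0; next at j=0:; next res becomes -5; next at j=1:; next res becomes -10; next at i=1:; next res becomes -10; next at j=0:; next res becomes -15; next at j=1:; next res becomes -20; next at i=2:; next res becomes -20; next at j=0:; next res becomes -25; next at j=1:; next res becomes -30; next at i=3:; next res becomes -30; next at j=0:; next res becomes -35; next at j=1:; next res becomes -40; next final value 5 — matching result 5.
An exhaustive pass over the 72 declared inputs shows identical outputs.
verdict: equivalent


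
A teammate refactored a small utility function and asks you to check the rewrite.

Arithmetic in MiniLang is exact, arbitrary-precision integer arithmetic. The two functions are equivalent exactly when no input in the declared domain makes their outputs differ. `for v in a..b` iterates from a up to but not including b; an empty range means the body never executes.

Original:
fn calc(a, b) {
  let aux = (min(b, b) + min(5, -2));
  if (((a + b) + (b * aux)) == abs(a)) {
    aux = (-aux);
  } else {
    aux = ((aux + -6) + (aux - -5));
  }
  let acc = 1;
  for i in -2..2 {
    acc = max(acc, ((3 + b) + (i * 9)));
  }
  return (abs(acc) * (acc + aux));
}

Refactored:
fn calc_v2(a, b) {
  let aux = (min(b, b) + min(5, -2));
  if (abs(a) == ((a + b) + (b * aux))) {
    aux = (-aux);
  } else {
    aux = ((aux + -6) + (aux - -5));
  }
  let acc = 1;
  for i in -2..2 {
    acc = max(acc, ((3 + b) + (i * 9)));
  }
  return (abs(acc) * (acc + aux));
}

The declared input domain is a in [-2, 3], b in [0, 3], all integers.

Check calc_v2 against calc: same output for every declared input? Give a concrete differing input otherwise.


The two are interchangeable: same computation, different form, and every declared input agrees.
As a probe, take a=-2, b=1: calc runs aux = -1; (((a + b) + (b * aux)) == abs(a)) -> false; aux = -3; acc = 1; [i=-2]; acc = 1; [i=-1]; acc = 1; [i=0]; acc = 4; [i=1]; acc = 13; return 130; calc_v2 runs aux = -1; (abs(a) == ((a + b) + (b * aux))) -> false; aux = -3; acc = 1; [i=-2]; acc = 1; [i=-1]; acc = 1; [i=0]; acc = 4; [i=1]; acc = 13; return 130; both end at 130.
Sweeping the whole domain (24 inputs) finds no disagreement.
verdict: equivalent


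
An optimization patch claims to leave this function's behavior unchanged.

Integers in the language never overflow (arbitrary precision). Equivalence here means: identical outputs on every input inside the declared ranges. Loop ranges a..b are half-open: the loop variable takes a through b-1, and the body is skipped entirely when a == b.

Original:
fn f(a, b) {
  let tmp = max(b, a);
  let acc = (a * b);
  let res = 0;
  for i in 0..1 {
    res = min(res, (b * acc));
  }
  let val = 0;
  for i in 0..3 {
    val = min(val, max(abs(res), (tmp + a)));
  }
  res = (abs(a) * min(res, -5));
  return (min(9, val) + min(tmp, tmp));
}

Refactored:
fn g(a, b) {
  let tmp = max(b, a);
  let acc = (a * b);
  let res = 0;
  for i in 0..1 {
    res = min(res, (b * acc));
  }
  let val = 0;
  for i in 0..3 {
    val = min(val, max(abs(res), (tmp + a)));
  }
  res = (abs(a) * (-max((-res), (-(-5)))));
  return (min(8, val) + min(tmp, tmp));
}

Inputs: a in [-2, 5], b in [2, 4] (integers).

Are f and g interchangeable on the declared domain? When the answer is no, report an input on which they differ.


Although `9` became `8`, no input in the stated domain can expose it; all 24 inputs agree.
verdict: equivalent


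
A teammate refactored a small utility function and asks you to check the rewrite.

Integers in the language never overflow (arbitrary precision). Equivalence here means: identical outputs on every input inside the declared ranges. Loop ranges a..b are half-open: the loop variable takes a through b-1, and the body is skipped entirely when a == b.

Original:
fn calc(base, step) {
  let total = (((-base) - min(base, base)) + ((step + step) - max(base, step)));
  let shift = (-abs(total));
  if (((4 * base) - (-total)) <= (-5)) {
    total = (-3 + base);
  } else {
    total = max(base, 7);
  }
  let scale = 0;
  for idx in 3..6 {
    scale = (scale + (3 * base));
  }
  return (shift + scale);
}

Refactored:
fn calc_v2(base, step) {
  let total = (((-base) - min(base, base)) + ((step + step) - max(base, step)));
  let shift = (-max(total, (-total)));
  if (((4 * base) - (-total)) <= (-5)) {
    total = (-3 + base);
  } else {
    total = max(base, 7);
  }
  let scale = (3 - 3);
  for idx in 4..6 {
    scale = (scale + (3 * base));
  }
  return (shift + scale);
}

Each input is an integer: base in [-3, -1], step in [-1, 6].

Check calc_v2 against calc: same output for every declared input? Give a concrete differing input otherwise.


Not equivalent: base=-3, step=-1 separates them (-32 vs -23).
calc: total becomes 5; next shift becomes -5; next (((4 * base) - (-total)) <= (-5)) evaluates to true; next total becomes -6; next scale becomes 0; next at idx=3:; next scale becomes -9; next at idx=4:; next scale becomes -18; next at idx=5:; next scale becomes -27; next final value -32
calc_v2: total becomes 5; next shift becomes -5; next (((4 * base) - (-total)) <= (-5)) evaluates to true; next total becomes -6; next scale becomes 0; next at idx=4:; next scale becomes -9; next at idx=5:; next scale becomes -18; next final value -23
verdict: not equivalent; witness: base=-3, step=-1


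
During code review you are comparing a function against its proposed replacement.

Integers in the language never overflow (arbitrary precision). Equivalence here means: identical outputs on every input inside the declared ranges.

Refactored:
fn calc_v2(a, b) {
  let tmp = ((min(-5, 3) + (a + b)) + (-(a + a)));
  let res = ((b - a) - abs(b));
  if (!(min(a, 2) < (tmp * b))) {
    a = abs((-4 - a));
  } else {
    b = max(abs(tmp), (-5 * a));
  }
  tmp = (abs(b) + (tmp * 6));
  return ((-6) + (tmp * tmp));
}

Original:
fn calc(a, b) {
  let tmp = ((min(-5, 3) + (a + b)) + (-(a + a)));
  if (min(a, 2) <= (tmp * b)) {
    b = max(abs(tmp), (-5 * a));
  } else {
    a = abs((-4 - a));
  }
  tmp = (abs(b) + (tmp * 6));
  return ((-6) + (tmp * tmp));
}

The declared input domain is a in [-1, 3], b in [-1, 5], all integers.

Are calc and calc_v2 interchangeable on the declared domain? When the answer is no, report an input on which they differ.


The rewrite breaks on a=0, b=0, where the results are 619 and 894.
calc: tmp becomes -5; next (min(a, 2) <= (tmp * b)) evaluates to true; next b becomes 5; next tmp becomes -25; next final value 619
calc_v2: tmp becomes -5; next res becomes 0; next (!(min(a, 2) < (tmp * b))) evaluates to true; next a becomes 4; next tmp becomes -30; next final value 894
verdict: not equivalent; witness: a=0, b=0


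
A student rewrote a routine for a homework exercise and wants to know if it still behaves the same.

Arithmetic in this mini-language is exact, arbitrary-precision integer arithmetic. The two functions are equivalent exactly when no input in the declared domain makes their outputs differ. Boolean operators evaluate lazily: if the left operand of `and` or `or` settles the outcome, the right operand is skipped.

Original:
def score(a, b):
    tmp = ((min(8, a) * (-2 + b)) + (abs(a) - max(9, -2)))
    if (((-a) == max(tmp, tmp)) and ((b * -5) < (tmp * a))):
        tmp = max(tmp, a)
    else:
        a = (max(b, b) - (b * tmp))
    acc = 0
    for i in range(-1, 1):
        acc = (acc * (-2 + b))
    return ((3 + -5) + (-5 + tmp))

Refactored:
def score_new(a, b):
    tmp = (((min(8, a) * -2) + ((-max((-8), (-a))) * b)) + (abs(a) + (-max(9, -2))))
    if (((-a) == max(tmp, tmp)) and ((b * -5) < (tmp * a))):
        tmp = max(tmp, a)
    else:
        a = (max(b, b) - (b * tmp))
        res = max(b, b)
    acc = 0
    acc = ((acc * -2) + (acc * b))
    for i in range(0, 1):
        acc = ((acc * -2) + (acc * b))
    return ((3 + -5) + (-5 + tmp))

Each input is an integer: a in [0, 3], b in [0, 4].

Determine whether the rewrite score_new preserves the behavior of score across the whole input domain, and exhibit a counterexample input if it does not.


The two are interchangeable: arithmetic usage differs, and loop structure differs, and constant usage differs, and min/max/abs usage differs, and local variable names differ, and statement counts differ, and every declared input agrees.
As a probe, take a=3, b=3: score runs tmp=-3, then (((-a) == max(tmp, tmp)) and ((b * -5) < (tmp * a))) is true, then tmp=3, then acc=0, then (i=-1), then acc=0, then (i=0), then acc=0, then returns -4; score_new runs tmp=-3, then (((-a) == max(tmp, tmp)) and ((b * -5) < (tmp * a))) is true, then tmp=3, then acc=0, then acc=0, then (i=0), then acc=0, then returns -4; both end at -4.
Checked all 20 inputs in the declared domain: the outputs agree on every one.
verdict: equivalent


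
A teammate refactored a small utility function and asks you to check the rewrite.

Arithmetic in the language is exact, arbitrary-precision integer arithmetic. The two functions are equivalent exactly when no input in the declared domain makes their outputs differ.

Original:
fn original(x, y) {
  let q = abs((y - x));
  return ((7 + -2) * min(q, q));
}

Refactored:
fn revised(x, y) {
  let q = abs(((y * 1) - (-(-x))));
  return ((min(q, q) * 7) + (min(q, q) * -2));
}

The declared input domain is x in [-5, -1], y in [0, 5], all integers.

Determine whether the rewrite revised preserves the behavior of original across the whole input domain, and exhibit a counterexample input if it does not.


Reading the diff, among the changes: arithmetic usage differs; also min/max/abs usage differs; also constant usage differs.
As a probe, take x=-4, y=1: original runs q=5, then returns 25; revised runs q=5, then returns 25; both end at 25.
Sweeping the whole domain (30 inputs) finds no disagreement.
verdict: equivalent


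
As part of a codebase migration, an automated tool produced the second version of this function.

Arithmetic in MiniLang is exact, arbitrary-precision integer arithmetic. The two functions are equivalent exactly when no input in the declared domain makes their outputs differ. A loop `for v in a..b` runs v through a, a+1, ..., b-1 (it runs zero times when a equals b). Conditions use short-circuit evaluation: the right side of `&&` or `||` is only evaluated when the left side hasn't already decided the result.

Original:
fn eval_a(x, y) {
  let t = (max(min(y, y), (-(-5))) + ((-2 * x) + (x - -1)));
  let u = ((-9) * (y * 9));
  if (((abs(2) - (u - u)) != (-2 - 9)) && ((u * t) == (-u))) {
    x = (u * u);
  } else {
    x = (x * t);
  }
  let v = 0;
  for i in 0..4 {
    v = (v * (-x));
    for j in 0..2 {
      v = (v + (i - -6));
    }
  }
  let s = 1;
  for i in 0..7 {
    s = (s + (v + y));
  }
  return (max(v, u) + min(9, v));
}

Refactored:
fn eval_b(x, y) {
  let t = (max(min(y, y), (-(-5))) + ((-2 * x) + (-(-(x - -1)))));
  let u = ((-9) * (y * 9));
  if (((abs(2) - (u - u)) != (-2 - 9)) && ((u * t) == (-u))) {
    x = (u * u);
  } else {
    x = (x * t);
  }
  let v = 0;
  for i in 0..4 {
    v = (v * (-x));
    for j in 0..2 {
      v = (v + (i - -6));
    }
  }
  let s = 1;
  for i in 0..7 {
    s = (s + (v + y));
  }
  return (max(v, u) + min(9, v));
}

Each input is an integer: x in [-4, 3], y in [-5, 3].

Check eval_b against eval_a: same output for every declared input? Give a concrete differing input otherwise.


The two versions differ — the changes include same computation, different form.
As a probe, take x=3, y=-3: eval_a runs t=3, then u=243, then (((abs(2) - (u - u)) != (-2 - 9)) && ((u * t) == (-u))) is false, then x=9, then v=0, then (i=0), then v=0, then (j=0), then v=6, then (j=1), then v=12, then (i=1), then v=-108, then (j=0), then v=-101, then (j=1), then v=-94, then (i=2), then v=846, then (j=0), then v=854, then (j=1), then v=862, then (i=3), then v=-7758, then (j=0), then v=-7749, then (j=1), then v=-7740, then s=1, then (i=0), then s=-7742, then (i=1), then s=-15485, then (i=2), then s=-23228, then (i=3), then s=-30971, then (i=4), then s=-38714, then (i=5), then s=-46457, then (i=6), then s=-54200, then returns -7497; eval_b runs t=3, then u=243, then (((abs(2) - (u - u)) != (-2 - 9)) && ((u * t) == (-u))) is false, then x=9, then v=0, then (i=0), then v=0, then (j=0), then v=6, then (j=1), then v=12, then (i=1), then v=-108, then (j=0), then v=-101, then (j=1), then v=-94, then (i=2), then v=846, then (j=0), then v=854, then (j=1), then v=862, then (i=3), then v=-7758, then (j=0), then v=-7749, then (j=1), then v=-7740, then s=1, then (i=0), then s=-7742, then (i=1), then s=-15485, then (i=2), then s=-23228, then (i=3), then s=-30971, then (i=4), then s=-38714, then (i=5), then s=-46457, then (i=6), then s=-54200, then returns -7497; both end at -7497.
Sweeping the whole domain (72 inputs) finds no disagreement.
verdict: equivalent


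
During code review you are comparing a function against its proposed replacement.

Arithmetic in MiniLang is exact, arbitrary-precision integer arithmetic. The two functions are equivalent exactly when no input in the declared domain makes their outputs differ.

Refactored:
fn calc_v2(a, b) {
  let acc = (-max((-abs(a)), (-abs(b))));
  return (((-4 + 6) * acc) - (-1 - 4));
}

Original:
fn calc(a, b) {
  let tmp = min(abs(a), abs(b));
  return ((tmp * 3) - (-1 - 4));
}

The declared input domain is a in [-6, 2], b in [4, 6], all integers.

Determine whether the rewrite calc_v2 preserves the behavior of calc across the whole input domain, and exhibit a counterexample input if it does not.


Run the pair on a=-6, b=4.
calc: tmp becomes 4; next final value 17
calc_v2: acc becomes 4; next final value 13
17 against 13: the behavior changed.
verdict: not equivalent; witness: a=-6, b=4


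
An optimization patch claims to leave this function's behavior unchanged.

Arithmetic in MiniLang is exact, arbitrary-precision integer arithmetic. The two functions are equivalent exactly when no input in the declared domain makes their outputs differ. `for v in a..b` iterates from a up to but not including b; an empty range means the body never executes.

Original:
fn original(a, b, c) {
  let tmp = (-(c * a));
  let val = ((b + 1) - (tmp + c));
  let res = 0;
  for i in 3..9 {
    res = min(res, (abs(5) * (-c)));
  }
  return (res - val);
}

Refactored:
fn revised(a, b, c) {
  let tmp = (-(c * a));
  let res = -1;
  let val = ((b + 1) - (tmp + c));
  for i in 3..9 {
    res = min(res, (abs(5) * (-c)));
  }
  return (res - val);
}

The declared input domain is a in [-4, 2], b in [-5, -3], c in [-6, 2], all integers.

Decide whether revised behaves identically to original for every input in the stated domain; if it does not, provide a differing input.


Evaluate both at a=-4, b=-5, c=-6.
original: tmp=-24, then val=26, then res=0, then (i=3), then res=0, then (i=4), then res=0, then (i=5), then res=0, then (i=6), then res=0, then (i=7), then res=0, then (i=8), then res=0, then returns -26
revised: tmp=-24, then res=-1, then val=26, then (i=3), then res=-1, then (i=4), then res=-1, then (i=5), then res=-1, then (i=6), then res=-1, then (i=7), then res=-1, then (i=8), then res=-1, then returns -27
-26 and -27 differ, so these are not the same function on this domain.
verdict: not equivalent; witness: a=-4, b=-5, c=-6


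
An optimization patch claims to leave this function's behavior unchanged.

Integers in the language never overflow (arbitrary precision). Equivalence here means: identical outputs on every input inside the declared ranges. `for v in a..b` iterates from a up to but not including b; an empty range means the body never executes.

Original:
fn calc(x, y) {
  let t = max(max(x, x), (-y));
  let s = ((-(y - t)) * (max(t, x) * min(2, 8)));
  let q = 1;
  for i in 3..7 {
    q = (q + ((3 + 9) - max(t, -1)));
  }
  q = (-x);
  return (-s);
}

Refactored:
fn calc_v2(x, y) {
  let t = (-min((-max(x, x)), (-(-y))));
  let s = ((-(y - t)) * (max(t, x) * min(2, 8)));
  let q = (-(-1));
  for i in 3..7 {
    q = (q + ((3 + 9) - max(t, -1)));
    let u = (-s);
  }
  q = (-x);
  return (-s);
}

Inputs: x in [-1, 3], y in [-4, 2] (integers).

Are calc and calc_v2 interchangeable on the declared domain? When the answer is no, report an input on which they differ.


Changes here: min/max/abs usage differs, plus local variable names differ, plus statement counts differ; the full 35-point sweep finds no disagreement.
verdict: equivalent


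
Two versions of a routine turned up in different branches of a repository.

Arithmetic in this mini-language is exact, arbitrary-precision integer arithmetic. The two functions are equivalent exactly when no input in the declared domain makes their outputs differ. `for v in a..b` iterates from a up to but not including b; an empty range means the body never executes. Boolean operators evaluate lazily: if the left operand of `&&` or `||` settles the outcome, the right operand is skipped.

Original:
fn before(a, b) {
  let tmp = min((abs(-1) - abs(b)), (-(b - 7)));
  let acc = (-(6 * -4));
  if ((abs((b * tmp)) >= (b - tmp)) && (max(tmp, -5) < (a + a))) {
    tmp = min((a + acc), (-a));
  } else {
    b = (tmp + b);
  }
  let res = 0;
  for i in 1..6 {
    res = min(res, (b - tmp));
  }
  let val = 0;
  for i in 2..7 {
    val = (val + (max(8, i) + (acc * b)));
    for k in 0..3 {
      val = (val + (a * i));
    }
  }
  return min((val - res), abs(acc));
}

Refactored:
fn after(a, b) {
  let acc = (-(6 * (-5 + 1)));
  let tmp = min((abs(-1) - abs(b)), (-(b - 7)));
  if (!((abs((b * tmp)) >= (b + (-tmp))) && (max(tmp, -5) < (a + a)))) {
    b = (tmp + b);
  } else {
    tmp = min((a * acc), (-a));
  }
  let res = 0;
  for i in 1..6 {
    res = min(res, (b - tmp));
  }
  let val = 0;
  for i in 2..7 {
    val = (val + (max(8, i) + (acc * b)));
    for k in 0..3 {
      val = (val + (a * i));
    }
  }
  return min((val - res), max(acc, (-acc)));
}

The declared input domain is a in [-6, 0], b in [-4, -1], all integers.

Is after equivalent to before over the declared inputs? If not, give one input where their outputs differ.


Try a=-1, b=-4.
before: tmp := -3 | acc := 24 | ((abs((b * tmp)) >= (b - tmp)) && (max(tmp, -5) < (a + a))): true | tmp := 1 | res := 0 | iter i=1: | res := -5 | iter i=2: | res := -5 | iter i=3: | res := -5 | iter i=4: | res := -5 | iter i=5: | res := -5 | val := 0 | iter i=2: | val := -88 | iter k=0: | val := -90 | iter k=1: | val := -92 | iter k=2: | val := -94 | iter i=3: | val := -182 | iter k=0: | val := -185 | iter k=1: | val := -188 | iter k=2: | val := -191 | iter i=4: | val := -279 | iter k=0: | val := -283 | iter k=1: | val := -287 | iter k=2: | val := -291 | iter i=5: | val := -379 | iter k=0: | val := -384 | iter k=1: | val := -389 | iter k=2: | val := -394 | iter i=6: | val := -482 | iter k=0: | val := -488 | iter k=1: | val := -494 | iter k=2: | val := -500 | result -495
after: acc := 24 | tmp := -3 | (!((abs((b * tmp)) >= (b + (-tmp))) && (max(tmp, -5) < (a + a)))): false | tmp := -24 | res := 0 | iter i=1: | res := 0 | iter i=2: | res := 0 | iter i=3: | res := 0 | iter i=4: | res := 0 | iter i=5: | res := 0 | val := 0 | iter i=2: | val := -88 | iter k=0: | val := -90 | iter k=1: | val := -92 | iter k=2: | val := -94 | iter i=3: | val := -182 | iter k=0: | val := -185 | iter k=1: | val := -188 | iter k=2: | val := -191 | iter i=4: | val := -279 | iter k=0: | val := -283 | iter k=1: | val := -287 | iter k=2: | val := -291 | iter i=5: | val := -379 | iter k=0: | val := -384 | iter k=1: | val := -389 | iter k=2: | val := -394 | iter i=6: | val := -482 | iter k=0: | val := -488 | iter k=1: | val := -494 | iter k=2: | val := -500 | result -500
-495 against -500: the behavior changed.
verdict: not equivalent; witness: a=-1, b=-4
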